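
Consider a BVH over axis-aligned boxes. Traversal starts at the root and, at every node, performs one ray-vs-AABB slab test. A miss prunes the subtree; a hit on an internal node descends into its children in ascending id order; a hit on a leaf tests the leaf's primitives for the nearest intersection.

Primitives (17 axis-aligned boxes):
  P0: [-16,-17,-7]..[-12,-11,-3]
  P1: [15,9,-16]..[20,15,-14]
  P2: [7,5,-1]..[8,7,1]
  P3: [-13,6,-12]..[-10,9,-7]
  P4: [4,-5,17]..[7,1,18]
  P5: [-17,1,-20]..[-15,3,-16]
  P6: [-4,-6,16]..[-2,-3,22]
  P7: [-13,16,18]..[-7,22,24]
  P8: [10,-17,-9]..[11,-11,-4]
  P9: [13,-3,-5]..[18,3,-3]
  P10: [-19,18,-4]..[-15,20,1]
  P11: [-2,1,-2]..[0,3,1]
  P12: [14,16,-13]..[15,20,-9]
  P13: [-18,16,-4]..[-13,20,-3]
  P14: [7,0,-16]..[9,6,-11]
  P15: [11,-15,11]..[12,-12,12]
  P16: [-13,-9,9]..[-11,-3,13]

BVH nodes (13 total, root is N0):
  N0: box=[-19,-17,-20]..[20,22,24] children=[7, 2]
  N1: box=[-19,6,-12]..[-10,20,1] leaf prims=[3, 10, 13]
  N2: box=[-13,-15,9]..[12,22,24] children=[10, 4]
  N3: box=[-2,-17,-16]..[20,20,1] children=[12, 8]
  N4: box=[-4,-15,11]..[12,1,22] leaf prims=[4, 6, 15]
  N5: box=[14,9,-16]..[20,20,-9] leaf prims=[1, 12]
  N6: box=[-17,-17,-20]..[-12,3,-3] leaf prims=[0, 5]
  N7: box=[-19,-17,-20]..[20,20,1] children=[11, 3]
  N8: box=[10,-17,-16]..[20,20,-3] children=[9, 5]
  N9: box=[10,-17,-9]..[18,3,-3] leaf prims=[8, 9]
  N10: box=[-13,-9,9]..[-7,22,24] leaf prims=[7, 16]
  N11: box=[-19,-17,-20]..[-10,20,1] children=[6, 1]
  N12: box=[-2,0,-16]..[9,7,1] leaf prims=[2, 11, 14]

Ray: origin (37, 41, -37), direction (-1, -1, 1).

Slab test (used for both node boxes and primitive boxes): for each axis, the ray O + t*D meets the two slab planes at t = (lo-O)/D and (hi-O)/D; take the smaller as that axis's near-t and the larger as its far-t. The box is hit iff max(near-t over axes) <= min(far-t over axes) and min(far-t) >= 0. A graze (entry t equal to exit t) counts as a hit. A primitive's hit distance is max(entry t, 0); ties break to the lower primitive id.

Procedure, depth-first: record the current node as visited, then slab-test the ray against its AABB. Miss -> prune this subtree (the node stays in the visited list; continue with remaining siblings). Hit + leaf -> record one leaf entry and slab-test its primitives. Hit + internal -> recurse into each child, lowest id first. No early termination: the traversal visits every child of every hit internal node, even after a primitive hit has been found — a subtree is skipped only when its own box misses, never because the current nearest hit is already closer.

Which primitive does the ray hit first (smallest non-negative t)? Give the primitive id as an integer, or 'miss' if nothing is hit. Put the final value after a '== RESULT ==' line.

Trace the traversal:
N0 x:[17,56] y:[19,58] z:[17,61] -> hit [19,56], descend [2, 7]
  N2 x:[25,50] y:[19,56] z:[46,61] -> hit [46,50], descend [4, 10]
    N4 x:[25,41] y:[40,56] z:[48,59] -> miss, prune
    N10 x:[44,50] y:[19,50] z:[46,61] -> hit [46,50] leaf, test {P7(miss), P16@t=48}
  N7 x:[17,56] y:[21,58] z:[17,38] -> hit [21,38], descend [3, 11]
    N3 x:[17,39] y:[21,58] z:[21,38] -> hit [21,38], descend [8, 12]
      N8 x:[17,27] y:[21,58] z:[21,34] -> hit [21,27], descend [5, 9]
        N5 x:[17,23] y:[21,32] z:[21,28] -> hit [21,23] leaf, test {P1(miss), P12(miss)}
        N9 x:[19,27] y:[38,58] z:[28,34] -> miss, prune
      N12 x:[28,39] y:[34,41] z:[21,38] -> hit [34,38] leaf, test {P2(miss), P11@t=38, P14(miss)}
    N11 x:[47,56] y:[21,58] z:[17,38] -> miss, prune

order=[0, 2, 4, 10, 7, 3, 8, 5, 9, 12, 11]  |boxes|=11  |leaves|=3  hit=P11

== RESULT ==
11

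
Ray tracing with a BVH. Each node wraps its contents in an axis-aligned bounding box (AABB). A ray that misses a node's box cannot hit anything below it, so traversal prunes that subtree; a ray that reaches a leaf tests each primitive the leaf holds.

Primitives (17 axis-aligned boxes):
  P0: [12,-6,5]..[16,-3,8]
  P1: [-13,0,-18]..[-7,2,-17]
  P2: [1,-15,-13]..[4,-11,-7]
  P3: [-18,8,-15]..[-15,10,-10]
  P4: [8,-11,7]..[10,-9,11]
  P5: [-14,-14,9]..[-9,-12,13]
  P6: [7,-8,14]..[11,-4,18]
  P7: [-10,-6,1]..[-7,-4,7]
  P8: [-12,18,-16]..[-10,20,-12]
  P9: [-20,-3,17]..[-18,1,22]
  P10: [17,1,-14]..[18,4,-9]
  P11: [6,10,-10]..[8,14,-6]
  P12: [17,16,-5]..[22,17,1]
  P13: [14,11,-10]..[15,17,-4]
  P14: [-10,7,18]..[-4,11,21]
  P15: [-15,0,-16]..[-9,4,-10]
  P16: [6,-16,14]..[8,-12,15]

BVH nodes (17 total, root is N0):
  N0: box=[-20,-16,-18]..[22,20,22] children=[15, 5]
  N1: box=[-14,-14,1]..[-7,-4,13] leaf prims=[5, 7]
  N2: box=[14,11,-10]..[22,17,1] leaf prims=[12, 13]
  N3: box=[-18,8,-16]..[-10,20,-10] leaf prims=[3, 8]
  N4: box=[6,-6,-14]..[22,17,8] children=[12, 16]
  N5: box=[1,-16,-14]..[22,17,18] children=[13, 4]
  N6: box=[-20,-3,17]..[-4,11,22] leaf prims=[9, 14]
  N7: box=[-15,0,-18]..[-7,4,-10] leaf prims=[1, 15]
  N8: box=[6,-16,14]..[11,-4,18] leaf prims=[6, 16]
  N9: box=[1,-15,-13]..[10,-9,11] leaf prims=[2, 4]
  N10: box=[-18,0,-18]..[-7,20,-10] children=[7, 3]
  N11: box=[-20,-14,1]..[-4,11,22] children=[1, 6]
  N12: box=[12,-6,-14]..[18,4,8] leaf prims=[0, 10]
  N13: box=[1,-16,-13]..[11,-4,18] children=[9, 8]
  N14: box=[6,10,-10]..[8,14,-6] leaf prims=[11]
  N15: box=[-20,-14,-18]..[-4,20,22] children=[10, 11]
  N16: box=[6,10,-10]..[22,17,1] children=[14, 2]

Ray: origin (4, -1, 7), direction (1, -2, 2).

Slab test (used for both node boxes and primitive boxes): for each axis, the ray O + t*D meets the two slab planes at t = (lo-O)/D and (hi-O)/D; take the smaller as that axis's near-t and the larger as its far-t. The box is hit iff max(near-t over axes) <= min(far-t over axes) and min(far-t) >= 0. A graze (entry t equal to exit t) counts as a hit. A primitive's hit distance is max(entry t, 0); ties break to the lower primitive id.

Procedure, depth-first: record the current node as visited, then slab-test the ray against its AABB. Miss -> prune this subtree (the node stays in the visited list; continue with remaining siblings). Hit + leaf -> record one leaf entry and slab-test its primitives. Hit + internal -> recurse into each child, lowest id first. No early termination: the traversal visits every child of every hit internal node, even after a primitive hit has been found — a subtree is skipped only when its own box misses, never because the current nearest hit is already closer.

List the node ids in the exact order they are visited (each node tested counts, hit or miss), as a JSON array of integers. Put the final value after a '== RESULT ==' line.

Trace the traversal:
N0 x:[-24,18] y:[-21/2,15/2] z:[-25/2,15/2] -> hit [-21/2,15/2], descend [5, 15]
  N5 x:[-3,18] y:[-9,15/2] z:[-21/2,11/2] -> hit [-3,11/2], descend [4, 13]
    N4 x:[2,18] y:[-9,5/2] z:[-21/2,1/2] -> miss, prune
    N13 x:[-3,7] y:[3/2,15/2] z:[-10,11/2] -> hit [3/2,11/2], descend [8, 9]
      N8 x:[2,7] y:[3/2,15/2] z:[7/2,11/2] -> hit [7/2,11/2] leaf, test {P6@t=7/2, P16(miss)}
      N9 x:[-3,6] y:[4,7] z:[-10,2] -> miss, prune
  N15 x:[-24,-8] y:[-21/2,13/2] z:[-25/2,15/2] -> miss, prune

Visited [0, 5, 4, 13, 8, 9, 15]. Tests: 7 box, 1 leaf. Nearest: P6.

== RESULT ==
[0, 5, 4, 13, 8, 9, 15]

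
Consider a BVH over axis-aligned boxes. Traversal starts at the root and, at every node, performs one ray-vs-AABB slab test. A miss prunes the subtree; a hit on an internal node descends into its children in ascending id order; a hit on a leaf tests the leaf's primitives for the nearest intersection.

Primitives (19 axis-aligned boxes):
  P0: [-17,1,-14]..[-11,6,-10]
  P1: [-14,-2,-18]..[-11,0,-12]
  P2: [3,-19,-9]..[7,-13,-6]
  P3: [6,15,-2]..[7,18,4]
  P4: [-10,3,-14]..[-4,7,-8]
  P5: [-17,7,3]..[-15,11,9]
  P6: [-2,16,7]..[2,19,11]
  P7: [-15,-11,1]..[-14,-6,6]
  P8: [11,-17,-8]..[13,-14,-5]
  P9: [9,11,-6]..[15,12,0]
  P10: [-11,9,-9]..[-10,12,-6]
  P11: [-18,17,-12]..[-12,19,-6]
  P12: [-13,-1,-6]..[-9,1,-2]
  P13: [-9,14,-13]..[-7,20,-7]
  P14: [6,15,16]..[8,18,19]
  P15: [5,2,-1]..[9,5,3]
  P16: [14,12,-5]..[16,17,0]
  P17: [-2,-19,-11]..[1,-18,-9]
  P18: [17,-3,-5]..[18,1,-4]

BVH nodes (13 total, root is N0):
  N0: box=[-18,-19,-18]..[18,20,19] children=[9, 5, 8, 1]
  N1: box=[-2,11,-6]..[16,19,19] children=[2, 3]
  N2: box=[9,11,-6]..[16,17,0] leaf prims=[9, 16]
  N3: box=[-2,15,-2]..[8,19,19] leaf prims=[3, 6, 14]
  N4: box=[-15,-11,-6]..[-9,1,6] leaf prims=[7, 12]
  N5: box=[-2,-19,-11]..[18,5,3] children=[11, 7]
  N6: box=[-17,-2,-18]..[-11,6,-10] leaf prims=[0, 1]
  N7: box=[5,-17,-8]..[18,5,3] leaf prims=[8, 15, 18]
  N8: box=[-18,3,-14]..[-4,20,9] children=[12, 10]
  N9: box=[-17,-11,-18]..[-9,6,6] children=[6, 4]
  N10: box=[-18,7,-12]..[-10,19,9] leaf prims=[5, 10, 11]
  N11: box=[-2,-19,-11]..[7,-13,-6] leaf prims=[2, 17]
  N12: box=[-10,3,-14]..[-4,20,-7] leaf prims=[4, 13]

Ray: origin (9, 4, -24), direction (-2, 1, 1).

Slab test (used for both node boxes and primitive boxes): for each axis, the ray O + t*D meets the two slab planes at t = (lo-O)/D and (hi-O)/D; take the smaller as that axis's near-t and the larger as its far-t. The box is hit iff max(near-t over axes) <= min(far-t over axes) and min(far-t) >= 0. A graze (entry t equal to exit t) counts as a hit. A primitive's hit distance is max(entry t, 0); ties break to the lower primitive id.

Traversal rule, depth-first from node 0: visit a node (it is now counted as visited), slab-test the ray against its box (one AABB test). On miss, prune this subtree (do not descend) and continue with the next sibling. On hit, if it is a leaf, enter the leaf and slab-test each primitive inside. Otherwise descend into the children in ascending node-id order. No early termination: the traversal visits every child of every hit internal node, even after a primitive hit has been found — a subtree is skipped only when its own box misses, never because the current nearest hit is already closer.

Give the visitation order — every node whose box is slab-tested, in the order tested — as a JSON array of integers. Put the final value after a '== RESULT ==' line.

Trace the traversal:
N0 x:[-9/2,27/2] y:[-23,16] z:[6,43] -> hit [6,27/2], descend [1, 5, 8, 9]
  N1 x:[-7/2,11/2] y:[7,15] z:[18,43] -> miss, prune
  N5 x:[-9/2,11/2] y:[-23,1] z:[13,27] -> miss, prune
  N8 x:[13/2,27/2] y:[-1,16] z:[10,33] -> hit [10,27/2], descend [10, 12]
    N10 x:[19/2,27/2] y:[3,15] z:[12,33] -> hit [12,27/2] leaf, test {P5(miss), P10(miss), P11@t=13}
    N12 x:[13/2,19/2] y:[-1,16] z:[10,17] -> miss, prune
  N9 x:[9,13] y:[-15,2] z:[6,30] -> miss, prune

Visited [0, 1, 5, 8, 10, 12, 9]. Tests: 7 box, 1 leaf. Nearest: P11.

== RESULT ==
[0, 1, 5, 8, 10, 12, 9]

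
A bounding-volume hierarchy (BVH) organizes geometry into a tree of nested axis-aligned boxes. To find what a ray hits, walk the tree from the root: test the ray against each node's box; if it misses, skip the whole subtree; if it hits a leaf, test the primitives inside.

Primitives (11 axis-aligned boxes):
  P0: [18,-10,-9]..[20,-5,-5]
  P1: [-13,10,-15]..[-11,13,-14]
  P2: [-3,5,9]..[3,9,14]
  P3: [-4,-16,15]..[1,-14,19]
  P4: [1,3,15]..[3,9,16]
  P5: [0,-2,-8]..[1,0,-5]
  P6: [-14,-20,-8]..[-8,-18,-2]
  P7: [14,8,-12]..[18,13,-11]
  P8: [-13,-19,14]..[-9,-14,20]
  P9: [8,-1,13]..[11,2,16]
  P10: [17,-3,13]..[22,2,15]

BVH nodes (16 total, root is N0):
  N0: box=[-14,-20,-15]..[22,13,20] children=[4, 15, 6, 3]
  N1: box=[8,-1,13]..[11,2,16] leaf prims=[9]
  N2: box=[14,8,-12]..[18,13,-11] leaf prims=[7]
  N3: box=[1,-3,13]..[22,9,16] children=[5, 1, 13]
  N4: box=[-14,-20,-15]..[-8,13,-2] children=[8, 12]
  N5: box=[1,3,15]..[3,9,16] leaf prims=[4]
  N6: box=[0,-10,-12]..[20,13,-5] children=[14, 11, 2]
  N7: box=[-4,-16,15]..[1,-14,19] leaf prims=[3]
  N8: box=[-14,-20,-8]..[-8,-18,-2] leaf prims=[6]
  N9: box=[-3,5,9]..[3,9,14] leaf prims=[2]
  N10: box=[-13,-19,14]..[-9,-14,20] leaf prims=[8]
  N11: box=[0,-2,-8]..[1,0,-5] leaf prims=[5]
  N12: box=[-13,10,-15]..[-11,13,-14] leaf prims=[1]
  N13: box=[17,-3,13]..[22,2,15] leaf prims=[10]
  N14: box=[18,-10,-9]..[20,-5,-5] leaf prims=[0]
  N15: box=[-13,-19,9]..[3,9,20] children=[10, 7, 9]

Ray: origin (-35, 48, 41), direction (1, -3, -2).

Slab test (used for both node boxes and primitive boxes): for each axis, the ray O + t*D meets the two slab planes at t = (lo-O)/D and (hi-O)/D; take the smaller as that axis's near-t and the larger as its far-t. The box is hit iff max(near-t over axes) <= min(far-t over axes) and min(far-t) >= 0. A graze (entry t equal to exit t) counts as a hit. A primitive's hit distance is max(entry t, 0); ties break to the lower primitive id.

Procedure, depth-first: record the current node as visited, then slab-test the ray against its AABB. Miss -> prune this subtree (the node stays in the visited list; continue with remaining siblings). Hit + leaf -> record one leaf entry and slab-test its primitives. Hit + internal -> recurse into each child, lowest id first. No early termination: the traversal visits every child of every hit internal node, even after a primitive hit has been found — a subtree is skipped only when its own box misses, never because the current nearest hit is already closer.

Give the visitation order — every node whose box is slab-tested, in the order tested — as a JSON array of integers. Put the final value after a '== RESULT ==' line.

Walk:
N0 x:[21,57] y:[35/3,68/3] z:[21/2,28] -> hit [21,68/3], descend [3, 4, 6, 15]
  N3 x:[36,57] y:[13,17] z:[25/2,14] -> miss, prune
  N4 x:[21,27] y:[35/3,68/3] z:[43/2,28] -> hit [43/2,68/3], descend [8, 12]
    N8 x:[21,27] y:[22,68/3] z:[43/2,49/2] -> hit [22,68/3] leaf, test {P6@t=22}
    N12 x:[22,24] y:[35/3,38/3] z:[55/2,28] -> miss, prune
  N6 x:[35,55] y:[35/3,58/3] z:[23,53/2] -> miss, prune
  N15 x:[22,38] y:[13,67/3] z:[21/2,16] -> miss, prune

7 AABB tests over nodes [0, 3, 4, 8, 12, 6, 15]; 1 leaf entered; closest P6.

== RESULT ==
[0, 3, 4, 8, 12, 6, 15]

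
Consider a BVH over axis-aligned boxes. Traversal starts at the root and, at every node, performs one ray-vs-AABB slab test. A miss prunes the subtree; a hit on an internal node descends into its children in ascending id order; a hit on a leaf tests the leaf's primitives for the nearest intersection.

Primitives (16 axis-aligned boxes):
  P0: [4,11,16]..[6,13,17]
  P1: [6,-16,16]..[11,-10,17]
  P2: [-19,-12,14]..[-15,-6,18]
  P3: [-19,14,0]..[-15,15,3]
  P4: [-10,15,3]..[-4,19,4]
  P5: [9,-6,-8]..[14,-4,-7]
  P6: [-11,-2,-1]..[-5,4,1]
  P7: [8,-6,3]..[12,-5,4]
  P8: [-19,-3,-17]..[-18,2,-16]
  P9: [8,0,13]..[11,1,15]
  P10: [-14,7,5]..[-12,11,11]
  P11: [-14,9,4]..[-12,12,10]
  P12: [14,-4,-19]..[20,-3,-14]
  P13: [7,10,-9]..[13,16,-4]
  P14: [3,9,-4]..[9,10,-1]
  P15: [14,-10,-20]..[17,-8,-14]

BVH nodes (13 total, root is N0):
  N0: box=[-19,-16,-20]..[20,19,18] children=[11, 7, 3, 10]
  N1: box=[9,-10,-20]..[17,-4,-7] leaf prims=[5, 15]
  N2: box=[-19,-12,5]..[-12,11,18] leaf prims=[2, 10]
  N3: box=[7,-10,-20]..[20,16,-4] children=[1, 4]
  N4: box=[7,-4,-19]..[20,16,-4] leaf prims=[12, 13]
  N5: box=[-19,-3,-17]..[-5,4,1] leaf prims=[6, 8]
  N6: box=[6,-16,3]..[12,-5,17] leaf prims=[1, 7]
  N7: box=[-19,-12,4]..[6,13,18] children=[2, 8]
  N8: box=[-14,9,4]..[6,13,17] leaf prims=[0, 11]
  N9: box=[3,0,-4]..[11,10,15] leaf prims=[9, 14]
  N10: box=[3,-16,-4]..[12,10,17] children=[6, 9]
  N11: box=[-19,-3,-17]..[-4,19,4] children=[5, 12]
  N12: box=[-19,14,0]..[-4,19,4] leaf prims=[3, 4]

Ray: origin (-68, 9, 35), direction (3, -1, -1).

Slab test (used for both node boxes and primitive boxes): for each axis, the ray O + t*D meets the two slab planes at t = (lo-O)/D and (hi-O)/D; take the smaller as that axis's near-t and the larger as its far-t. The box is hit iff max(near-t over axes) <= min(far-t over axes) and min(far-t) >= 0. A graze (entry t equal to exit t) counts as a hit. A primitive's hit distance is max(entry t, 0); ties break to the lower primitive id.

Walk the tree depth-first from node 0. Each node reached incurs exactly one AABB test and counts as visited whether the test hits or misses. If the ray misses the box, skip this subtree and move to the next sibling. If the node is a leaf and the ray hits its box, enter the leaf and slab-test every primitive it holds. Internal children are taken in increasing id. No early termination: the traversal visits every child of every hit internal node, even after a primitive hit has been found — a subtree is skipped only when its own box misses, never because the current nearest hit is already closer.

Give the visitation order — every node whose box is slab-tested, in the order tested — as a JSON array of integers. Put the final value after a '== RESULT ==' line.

Walk:
N0 x:[49/3,88/3] y:[-10,25] z:[17,55] -> hit [17,25], descend [3, 7, 10, 11]
  N3 x:[25,88/3] y:[-7,19] z:[39,55] -> miss, prune
  N7 x:[49/3,74/3] y:[-4,21] z:[17,31] -> hit [17,21], descend [2, 8]
    N2 x:[49/3,56/3] y:[-2,21] z:[17,30] -> hit [17,56/3] leaf, test {P2@t=17, P10(miss)}
    N8 x:[18,74/3] y:[-4,0] z:[18,31] -> miss, prune
  N10 x:[71/3,80/3] y:[-1,25] z:[18,39] -> hit [71/3,25], descend [6, 9]
    N6 x:[74/3,80/3] y:[14,25] z:[18,32] -> hit [74/3,25] leaf, test {P1(miss), P7(miss)}
    N9 x:[71/3,79/3] y:[-1,9] z:[20,39] -> miss, prune
  N11 x:[49/3,64/3] y:[-10,12] z:[31,52] -> miss, prune

Visited [0, 3, 7, 2, 8, 10, 6, 9, 11]. Tests: 9 box, 2 leaf. Nearest: P2.

== RESULT ==
[0, 3, 7, 2, 8, 10, 6, 9, 11]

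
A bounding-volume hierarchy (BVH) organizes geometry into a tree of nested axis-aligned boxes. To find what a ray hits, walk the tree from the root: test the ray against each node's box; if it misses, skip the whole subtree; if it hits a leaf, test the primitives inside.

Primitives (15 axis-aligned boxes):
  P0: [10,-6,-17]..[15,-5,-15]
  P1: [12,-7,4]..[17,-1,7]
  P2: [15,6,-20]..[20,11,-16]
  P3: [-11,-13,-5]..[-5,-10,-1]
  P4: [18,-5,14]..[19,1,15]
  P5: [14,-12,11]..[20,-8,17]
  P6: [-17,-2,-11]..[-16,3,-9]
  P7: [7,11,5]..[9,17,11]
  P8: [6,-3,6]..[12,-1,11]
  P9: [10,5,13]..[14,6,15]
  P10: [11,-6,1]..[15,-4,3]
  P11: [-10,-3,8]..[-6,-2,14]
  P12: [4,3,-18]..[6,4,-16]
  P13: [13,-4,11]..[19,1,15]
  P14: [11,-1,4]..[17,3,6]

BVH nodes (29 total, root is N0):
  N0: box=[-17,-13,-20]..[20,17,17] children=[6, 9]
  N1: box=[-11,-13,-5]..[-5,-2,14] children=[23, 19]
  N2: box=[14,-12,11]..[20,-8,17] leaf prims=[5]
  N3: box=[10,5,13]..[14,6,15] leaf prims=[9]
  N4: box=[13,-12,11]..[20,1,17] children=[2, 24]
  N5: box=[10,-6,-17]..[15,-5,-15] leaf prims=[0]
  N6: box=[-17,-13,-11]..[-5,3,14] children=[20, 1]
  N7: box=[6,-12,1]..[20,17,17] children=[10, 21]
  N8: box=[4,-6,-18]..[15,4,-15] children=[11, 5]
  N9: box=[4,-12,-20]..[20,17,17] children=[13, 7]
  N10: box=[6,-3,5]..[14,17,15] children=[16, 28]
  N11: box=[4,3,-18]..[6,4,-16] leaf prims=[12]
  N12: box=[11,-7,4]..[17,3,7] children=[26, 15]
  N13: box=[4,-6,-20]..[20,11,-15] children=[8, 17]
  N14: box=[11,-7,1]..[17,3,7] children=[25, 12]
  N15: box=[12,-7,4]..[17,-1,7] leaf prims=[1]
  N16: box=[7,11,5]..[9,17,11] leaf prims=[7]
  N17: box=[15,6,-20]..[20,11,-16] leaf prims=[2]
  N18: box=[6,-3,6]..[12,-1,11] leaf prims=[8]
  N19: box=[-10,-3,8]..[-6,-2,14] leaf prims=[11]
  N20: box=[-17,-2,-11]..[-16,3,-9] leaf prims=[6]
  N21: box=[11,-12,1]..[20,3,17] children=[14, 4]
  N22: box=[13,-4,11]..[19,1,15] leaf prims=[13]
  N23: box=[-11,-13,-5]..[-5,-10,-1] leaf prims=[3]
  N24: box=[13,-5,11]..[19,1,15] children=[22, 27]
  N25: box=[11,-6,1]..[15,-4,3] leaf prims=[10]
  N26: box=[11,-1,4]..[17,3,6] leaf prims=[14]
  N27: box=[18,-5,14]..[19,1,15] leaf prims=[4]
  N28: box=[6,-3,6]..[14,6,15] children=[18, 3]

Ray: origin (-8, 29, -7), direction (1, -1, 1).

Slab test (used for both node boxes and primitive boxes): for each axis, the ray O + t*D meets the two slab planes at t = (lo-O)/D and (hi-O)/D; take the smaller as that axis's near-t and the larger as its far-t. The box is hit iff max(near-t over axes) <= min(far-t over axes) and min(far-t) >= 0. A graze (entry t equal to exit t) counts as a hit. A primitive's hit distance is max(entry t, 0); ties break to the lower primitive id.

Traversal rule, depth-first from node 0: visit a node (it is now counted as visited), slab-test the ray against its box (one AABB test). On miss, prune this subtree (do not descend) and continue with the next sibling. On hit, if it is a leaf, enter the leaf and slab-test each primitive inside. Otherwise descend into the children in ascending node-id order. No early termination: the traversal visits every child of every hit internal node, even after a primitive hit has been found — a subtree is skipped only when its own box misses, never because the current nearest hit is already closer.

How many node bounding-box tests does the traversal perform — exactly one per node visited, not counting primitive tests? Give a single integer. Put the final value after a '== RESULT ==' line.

Walk:
N0 x:[-9,28] y:[12,42] z:[-13,24] -> hit [12,24], descend [6, 9]
  N6 x:[-9,3] y:[26,42] z:[-4,21] -> miss, prune
  N9 x:[12,28] y:[12,41] z:[-13,24] -> hit [12,24], descend [7, 13]
    N7 x:[14,28] y:[12,41] z:[8,24] -> hit [14,24], descend [10, 21]
      N10 x:[14,22] y:[12,32] z:[12,22] -> hit [14,22], descend [16, 28]
        N16 x:[15,17] y:[12,18] z:[12,18] -> hit [15,17] leaf, test {P7@t=15}
        N28 x:[14,22] y:[23,32] z:[13,22] -> miss, prune
      N21 x:[19,28] y:[26,41] z:[8,24] -> miss, prune
    N13 x:[12,28] y:[18,35] z:[-13,-8] -> miss, prune

9 AABB tests over nodes [0, 6, 9, 7, 10, 16, 28, 21, 13]; 1 leaf entered; closest P7.

== RESULT ==
9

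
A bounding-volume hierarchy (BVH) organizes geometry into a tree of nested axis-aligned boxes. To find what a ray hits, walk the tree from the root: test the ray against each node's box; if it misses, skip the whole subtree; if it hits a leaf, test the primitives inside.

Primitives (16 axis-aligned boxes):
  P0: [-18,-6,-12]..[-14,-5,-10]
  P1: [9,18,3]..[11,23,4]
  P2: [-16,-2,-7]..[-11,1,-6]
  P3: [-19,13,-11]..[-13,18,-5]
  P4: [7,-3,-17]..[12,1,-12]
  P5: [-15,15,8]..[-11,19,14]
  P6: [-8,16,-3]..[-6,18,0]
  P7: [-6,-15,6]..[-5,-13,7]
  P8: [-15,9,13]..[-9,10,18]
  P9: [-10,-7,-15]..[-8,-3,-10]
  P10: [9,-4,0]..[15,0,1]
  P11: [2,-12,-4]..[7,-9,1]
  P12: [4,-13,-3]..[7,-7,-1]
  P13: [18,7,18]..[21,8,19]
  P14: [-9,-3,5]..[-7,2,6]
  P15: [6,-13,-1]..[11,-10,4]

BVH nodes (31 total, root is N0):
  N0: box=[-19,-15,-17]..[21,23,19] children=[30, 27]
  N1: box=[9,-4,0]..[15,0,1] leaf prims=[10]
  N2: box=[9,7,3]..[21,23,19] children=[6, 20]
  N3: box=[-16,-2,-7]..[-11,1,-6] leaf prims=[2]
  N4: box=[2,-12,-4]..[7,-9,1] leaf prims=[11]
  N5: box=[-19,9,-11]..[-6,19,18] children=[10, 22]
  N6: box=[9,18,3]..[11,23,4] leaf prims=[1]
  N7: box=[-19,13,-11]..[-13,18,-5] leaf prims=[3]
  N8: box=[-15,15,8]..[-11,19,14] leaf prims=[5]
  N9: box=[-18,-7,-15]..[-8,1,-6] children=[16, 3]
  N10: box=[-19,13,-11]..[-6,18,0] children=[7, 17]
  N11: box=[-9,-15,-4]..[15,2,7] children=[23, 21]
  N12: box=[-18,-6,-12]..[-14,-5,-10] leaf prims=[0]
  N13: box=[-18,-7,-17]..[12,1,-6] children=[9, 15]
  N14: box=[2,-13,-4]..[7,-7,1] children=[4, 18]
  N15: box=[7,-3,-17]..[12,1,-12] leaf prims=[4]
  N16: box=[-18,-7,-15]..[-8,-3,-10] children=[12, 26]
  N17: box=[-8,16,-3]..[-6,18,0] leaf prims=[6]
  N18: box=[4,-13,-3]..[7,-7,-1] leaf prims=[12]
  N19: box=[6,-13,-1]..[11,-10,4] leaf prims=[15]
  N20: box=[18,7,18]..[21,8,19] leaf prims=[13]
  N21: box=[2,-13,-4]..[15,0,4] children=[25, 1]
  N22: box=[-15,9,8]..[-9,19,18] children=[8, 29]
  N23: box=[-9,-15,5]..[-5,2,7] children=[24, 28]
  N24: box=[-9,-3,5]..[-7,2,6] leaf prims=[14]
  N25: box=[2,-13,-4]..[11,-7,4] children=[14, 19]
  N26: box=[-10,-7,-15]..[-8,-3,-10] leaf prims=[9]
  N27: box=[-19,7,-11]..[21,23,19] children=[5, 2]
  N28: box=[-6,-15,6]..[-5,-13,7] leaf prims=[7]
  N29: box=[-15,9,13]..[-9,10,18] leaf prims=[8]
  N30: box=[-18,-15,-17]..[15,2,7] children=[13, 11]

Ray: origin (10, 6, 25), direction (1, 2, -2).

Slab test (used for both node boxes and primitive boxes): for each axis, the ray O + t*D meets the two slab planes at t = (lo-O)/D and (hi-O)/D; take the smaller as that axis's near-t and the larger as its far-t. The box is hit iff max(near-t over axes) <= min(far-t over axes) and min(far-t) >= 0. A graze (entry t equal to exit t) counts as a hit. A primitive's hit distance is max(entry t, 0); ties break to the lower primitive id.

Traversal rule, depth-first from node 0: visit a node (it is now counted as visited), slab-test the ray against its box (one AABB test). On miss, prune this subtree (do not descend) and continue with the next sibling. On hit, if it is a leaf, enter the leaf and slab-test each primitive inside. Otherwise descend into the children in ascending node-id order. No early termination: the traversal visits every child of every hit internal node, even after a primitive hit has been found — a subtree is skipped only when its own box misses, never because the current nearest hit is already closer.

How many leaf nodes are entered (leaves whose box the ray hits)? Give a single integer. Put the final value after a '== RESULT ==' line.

Trace the traversal:
N0 x:[-29,11] y:[-21/2,17/2] z:[3,21] -> hit [3,17/2], descend [27, 30]
  N27 x:[-29,11] y:[1/2,17/2] z:[3,18] -> hit [3,17/2], descend [2, 5]
    N2 x:[-1,11] y:[1/2,17/2] z:[3,11] -> hit [3,17/2], descend [6, 20]
      N6 x:[-1,1] y:[6,17/2] z:[21/2,11] -> miss, prune
      N20 x:[8,11] y:[1/2,1] z:[3,7/2] -> miss, prune
    N5 x:[-29,-16] y:[3/2,13/2] z:[7/2,18] -> miss, prune
  N30 x:[-28,5] y:[-21/2,-2] z:[9,21] -> miss, prune

Visited [0, 27, 2, 6, 20, 5, 30]. Tests: 7 box, 0 leaf. Nearest: miss.

== RESULT ==
0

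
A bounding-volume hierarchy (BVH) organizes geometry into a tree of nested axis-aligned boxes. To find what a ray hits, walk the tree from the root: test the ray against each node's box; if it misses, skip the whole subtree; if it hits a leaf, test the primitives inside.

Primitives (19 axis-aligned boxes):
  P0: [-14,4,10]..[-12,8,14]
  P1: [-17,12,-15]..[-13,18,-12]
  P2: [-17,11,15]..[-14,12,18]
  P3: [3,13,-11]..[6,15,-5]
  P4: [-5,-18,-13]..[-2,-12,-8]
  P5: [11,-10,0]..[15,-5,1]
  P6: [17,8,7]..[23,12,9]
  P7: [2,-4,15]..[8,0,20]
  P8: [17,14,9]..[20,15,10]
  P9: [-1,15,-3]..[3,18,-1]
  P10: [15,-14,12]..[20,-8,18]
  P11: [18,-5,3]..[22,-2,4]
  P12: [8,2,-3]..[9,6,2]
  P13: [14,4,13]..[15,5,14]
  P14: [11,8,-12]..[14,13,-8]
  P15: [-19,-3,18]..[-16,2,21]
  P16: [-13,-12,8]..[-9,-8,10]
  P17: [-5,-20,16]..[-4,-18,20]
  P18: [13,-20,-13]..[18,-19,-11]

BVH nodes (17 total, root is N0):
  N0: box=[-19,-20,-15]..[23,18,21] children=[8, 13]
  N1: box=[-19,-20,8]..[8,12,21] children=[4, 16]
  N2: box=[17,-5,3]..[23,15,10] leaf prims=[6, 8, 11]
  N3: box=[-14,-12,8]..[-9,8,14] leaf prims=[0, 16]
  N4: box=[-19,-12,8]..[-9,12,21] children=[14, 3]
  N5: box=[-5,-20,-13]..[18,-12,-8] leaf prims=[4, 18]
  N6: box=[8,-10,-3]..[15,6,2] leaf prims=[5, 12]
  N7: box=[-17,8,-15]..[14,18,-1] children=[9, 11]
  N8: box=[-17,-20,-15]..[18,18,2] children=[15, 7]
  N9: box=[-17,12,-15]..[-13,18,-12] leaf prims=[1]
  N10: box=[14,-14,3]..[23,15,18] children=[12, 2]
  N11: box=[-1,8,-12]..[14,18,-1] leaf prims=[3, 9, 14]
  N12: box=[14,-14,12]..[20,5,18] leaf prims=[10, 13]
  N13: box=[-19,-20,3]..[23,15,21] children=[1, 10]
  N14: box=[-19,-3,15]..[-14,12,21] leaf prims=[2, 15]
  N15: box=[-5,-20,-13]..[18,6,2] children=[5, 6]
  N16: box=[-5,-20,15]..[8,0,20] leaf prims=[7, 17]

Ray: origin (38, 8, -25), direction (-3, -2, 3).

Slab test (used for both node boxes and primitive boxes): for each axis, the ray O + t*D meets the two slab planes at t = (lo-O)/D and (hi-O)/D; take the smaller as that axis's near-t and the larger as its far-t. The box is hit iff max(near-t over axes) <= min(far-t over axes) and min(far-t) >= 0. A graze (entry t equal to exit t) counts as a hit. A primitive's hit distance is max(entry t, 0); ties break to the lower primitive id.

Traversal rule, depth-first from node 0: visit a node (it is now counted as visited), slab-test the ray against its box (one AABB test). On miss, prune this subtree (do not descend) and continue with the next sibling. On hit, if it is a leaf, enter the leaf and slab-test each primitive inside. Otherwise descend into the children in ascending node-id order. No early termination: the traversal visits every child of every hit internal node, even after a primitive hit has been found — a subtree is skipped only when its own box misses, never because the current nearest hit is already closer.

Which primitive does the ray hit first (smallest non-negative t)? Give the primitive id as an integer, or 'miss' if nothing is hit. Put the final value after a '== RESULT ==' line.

Trace the traversal:
N0 x:[5,19] y:[-5,14] z:[10/3,46/3] -> hit [5,14], descend [8, 13]
  N8 x:[20/3,55/3] y:[-5,14] z:[10/3,9] -> hit [20/3,9], descend [7, 15]
    N7 x:[8,55/3] y:[-5,0] z:[10/3,8] -> miss, prune
    N15 x:[20/3,43/3] y:[1,14] z:[4,9] -> hit [20/3,9], descend [5, 6]
      N5 x:[20/3,43/3] y:[10,14] z:[4,17/3] -> miss, prune
      N6 x:[23/3,10] y:[1,9] z:[22/3,9] -> hit [23/3,9] leaf, test {P5@t=25/3, P12(miss)}
  N13 x:[5,19] y:[-7/2,14] z:[28/3,46/3] -> hit [28/3,14], descend [1, 10]
    N1 x:[10,19] y:[-2,14] z:[11,46/3] -> hit [11,14], descend [4, 16]
      N4 x:[47/3,19] y:[-2,10] z:[11,46/3] -> miss, prune
      N16 x:[10,43/3] y:[4,14] z:[40/3,15] -> hit [40/3,14] leaf, test {P7(miss), P17@t=14}
    N10 x:[5,8] y:[-7/2,11] z:[28/3,43/3] -> miss, prune

Summary -> nodes [0, 8, 7, 15, 5, 6, 13, 1, 4, 16, 10]; box-tests=11; leaf-entries=2; first=P5

== RESULT ==
5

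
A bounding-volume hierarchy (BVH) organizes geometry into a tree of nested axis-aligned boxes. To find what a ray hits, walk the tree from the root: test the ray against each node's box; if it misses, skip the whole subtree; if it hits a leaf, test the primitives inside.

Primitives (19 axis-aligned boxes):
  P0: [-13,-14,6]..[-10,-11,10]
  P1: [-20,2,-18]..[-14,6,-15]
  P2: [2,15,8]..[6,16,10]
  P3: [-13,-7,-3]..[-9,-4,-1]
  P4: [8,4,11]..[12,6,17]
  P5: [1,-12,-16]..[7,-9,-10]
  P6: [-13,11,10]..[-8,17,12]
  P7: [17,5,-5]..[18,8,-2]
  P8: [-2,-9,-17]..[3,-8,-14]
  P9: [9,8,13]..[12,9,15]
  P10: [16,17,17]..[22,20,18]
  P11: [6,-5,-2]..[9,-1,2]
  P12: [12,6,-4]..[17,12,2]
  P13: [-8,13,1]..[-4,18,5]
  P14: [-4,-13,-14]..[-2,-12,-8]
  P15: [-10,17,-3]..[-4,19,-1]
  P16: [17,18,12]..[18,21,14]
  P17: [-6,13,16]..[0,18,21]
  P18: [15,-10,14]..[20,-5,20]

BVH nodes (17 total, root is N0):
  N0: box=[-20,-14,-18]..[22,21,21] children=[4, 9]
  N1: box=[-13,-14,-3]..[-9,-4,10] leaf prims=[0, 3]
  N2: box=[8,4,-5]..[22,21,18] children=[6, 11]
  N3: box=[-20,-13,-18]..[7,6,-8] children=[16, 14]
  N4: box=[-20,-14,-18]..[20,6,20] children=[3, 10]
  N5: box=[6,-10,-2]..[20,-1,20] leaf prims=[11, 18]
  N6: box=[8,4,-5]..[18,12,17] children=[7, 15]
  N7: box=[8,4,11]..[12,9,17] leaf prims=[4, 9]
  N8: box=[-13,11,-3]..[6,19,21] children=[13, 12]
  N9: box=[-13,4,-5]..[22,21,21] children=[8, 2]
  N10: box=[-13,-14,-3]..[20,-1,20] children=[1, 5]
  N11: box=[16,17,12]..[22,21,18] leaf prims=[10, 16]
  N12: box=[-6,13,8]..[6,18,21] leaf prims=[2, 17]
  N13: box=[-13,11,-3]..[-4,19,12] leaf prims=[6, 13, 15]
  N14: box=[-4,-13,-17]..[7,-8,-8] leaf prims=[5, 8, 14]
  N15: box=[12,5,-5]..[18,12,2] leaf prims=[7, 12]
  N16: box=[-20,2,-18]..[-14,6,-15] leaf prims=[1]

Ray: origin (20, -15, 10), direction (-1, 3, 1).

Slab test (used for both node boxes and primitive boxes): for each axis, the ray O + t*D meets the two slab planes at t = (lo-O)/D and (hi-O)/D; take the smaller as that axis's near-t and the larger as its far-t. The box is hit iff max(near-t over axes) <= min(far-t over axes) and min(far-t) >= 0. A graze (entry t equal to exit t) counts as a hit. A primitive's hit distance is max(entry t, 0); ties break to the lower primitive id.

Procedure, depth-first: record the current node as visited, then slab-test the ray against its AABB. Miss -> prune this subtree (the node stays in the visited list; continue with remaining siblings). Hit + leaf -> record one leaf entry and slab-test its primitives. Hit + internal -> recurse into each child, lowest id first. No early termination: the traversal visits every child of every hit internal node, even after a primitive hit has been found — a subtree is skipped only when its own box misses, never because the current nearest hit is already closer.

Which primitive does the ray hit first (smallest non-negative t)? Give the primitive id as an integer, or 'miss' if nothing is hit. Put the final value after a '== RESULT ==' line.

Trace the traversal:
N0 x:[-2,40] y:[1/3,12] z:[-28,11] -> hit [1/3,11], descend [4, 9]
  N4 x:[0,40] y:[1/3,7] z:[-28,10] -> hit [1/3,7], descend [3, 10]
    N3 x:[13,40] y:[2/3,7] z:[-28,-18] -> miss, prune
    N10 x:[0,33] y:[1/3,14/3] z:[-13,10] -> hit [1/3,14/3], descend [1, 5]
      N1 x:[29,33] y:[1/3,11/3] z:[-13,0] -> miss, prune
      N5 x:[0,14] y:[5/3,14/3] z:[-12,10] -> hit [5/3,14/3] leaf, test {P11(miss), P18(miss)}
  N9 x:[-2,33] y:[19/3,12] z:[-15,11] -> hit [19/3,11], descend [2, 8]
    N2 x:[-2,12] y:[19/3,12] z:[-15,8] -> hit [19/3,8], descend [6, 11]
      N6 x:[2,12] y:[19/3,9] z:[-15,7] -> hit [19/3,7], descend [7, 15]
        N7 x:[8,12] y:[19/3,8] z:[1,7] -> miss, prune
        N15 x:[2,8] y:[20/3,9] z:[-15,-8] -> miss, prune
      N11 x:[-2,4] y:[32/3,12] z:[2,8] -> miss, prune
    N8 x:[14,33] y:[26/3,34/3] z:[-13,11] -> miss, prune

order=[0, 4, 3, 10, 1, 5, 9, 2, 6, 7, 15, 11, 8]  |boxes|=13  |leaves|=1  hit=miss

== RESULT ==
miss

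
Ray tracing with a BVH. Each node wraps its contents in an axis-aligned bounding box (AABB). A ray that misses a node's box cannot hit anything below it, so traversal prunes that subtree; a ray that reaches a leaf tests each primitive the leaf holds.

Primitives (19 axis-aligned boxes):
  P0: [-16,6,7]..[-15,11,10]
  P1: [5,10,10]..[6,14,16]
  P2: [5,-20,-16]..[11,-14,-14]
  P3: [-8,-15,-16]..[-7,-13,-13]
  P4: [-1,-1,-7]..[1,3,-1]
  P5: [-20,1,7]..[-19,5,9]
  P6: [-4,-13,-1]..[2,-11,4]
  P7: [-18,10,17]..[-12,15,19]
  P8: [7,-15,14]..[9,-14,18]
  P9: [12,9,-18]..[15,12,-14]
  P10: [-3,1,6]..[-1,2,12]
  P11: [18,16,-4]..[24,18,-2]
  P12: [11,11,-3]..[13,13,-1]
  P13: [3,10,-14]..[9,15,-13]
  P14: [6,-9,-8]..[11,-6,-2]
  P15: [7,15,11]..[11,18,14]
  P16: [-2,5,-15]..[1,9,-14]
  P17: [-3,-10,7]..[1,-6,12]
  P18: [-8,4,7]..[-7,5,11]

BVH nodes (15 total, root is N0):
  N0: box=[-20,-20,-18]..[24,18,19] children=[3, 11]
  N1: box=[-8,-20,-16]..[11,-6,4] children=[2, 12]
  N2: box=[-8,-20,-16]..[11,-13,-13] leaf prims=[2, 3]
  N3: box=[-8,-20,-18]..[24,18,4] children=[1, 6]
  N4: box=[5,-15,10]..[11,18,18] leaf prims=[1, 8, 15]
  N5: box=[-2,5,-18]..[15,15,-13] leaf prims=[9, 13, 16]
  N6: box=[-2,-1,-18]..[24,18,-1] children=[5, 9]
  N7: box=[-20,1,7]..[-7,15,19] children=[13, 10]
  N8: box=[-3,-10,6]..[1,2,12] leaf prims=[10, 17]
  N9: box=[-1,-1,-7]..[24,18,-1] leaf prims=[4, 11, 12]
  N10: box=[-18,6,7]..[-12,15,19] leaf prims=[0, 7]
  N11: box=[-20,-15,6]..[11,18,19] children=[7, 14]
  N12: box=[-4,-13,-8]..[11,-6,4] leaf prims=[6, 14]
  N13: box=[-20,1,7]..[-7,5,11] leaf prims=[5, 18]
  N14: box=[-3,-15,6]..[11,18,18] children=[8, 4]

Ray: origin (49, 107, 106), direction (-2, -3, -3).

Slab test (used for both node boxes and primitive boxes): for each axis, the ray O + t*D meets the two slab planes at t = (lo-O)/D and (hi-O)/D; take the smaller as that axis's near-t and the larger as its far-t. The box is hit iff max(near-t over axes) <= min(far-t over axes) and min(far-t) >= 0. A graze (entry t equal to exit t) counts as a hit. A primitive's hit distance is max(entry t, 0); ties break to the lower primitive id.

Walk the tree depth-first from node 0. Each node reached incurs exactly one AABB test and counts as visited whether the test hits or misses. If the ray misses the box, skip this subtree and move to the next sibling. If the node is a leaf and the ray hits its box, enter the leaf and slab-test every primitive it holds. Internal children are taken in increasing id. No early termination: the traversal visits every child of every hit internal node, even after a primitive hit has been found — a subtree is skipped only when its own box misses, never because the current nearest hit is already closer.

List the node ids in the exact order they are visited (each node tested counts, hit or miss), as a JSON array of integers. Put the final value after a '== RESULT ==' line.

Walk:
N0 x:[25/2,69/2] y:[89/3,127/3] z:[29,124/3] -> hit [89/3,69/2], descend [3, 11]
  N3 x:[25/2,57/2] y:[89/3,127/3] z:[34,124/3] -> miss, prune
  N11 x:[19,69/2] y:[89/3,122/3] z:[29,100/3] -> hit [89/3,100/3], descend [7, 14]
    N7 x:[28,69/2] y:[92/3,106/3] z:[29,33] -> hit [92/3,33], descend [10, 13]
      N10 x:[61/2,67/2] y:[92/3,101/3] z:[29,33] -> hit [92/3,33] leaf, test {P0@t=32, P7(miss)}
      N13 x:[28,69/2] y:[34,106/3] z:[95/3,33] -> miss, prune
    N14 x:[19,26] y:[89/3,122/3] z:[88/3,100/3] -> miss, prune

Visited [0, 3, 11, 7, 10, 13, 14]. Tests: 7 box, 1 leaf. Nearest: P0.

== RESULT ==
[0, 3, 11, 7, 10, 13, 14]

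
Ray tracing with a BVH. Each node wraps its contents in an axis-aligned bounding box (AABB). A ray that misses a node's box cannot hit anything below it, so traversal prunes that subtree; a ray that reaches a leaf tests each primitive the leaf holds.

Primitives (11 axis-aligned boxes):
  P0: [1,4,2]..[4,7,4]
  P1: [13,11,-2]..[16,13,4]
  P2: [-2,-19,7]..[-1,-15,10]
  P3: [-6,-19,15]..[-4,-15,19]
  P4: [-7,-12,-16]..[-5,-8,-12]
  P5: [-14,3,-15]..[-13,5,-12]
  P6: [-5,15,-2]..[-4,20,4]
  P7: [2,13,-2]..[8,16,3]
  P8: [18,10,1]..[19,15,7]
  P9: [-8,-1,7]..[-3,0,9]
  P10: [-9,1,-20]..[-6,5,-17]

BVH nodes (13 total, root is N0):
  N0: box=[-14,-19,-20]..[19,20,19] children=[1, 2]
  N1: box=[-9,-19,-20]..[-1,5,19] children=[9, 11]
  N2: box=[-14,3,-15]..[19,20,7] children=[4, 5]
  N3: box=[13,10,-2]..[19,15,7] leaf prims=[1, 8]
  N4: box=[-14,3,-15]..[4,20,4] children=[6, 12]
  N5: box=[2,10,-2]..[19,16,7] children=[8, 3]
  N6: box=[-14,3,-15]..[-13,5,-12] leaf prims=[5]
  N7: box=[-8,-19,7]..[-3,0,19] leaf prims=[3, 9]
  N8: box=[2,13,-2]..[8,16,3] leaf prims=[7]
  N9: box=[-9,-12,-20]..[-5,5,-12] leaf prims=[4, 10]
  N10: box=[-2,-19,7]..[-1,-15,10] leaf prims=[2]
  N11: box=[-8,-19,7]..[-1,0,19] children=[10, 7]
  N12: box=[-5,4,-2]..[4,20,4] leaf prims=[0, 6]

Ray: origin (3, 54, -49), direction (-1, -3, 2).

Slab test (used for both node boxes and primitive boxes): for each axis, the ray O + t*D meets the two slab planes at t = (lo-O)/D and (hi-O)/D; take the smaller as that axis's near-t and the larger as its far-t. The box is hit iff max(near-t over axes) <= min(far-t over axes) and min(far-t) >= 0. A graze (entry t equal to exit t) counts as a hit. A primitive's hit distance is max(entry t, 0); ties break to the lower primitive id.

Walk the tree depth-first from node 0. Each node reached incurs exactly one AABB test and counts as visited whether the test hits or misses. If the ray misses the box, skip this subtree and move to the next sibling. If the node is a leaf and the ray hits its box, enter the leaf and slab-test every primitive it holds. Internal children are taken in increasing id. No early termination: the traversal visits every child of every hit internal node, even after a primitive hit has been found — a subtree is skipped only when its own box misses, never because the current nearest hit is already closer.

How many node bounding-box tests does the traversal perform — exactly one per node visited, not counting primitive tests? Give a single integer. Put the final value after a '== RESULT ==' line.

Traverse from the root:
N0 x:[-16,17] y:[34/3,73/3] z:[29/2,34] -> hit [29/2,17], descend [1, 2]
  N1 x:[4,12] y:[49/3,73/3] z:[29/2,34] -> miss, prune
  N2 x:[-16,17] y:[34/3,17] z:[17,28] -> hit [17,17], descend [4, 5]
    N4 x:[-1,17] y:[34/3,17] z:[17,53/2] -> hit [17,17], descend [6, 12]
      N6 x:[16,17] y:[49/3,17] z:[17,37/2] -> hit [17,17] leaf, test {P5@t=17}
      N12 x:[-1,8] y:[34/3,50/3] z:[47/2,53/2] -> miss, prune
    N5 x:[-16,1] y:[38/3,44/3] z:[47/2,28] -> miss, prune

order=[0, 1, 2, 4, 6, 12, 5]  |boxes|=7  |leaves|=1  hit=P5

== RESULT ==
7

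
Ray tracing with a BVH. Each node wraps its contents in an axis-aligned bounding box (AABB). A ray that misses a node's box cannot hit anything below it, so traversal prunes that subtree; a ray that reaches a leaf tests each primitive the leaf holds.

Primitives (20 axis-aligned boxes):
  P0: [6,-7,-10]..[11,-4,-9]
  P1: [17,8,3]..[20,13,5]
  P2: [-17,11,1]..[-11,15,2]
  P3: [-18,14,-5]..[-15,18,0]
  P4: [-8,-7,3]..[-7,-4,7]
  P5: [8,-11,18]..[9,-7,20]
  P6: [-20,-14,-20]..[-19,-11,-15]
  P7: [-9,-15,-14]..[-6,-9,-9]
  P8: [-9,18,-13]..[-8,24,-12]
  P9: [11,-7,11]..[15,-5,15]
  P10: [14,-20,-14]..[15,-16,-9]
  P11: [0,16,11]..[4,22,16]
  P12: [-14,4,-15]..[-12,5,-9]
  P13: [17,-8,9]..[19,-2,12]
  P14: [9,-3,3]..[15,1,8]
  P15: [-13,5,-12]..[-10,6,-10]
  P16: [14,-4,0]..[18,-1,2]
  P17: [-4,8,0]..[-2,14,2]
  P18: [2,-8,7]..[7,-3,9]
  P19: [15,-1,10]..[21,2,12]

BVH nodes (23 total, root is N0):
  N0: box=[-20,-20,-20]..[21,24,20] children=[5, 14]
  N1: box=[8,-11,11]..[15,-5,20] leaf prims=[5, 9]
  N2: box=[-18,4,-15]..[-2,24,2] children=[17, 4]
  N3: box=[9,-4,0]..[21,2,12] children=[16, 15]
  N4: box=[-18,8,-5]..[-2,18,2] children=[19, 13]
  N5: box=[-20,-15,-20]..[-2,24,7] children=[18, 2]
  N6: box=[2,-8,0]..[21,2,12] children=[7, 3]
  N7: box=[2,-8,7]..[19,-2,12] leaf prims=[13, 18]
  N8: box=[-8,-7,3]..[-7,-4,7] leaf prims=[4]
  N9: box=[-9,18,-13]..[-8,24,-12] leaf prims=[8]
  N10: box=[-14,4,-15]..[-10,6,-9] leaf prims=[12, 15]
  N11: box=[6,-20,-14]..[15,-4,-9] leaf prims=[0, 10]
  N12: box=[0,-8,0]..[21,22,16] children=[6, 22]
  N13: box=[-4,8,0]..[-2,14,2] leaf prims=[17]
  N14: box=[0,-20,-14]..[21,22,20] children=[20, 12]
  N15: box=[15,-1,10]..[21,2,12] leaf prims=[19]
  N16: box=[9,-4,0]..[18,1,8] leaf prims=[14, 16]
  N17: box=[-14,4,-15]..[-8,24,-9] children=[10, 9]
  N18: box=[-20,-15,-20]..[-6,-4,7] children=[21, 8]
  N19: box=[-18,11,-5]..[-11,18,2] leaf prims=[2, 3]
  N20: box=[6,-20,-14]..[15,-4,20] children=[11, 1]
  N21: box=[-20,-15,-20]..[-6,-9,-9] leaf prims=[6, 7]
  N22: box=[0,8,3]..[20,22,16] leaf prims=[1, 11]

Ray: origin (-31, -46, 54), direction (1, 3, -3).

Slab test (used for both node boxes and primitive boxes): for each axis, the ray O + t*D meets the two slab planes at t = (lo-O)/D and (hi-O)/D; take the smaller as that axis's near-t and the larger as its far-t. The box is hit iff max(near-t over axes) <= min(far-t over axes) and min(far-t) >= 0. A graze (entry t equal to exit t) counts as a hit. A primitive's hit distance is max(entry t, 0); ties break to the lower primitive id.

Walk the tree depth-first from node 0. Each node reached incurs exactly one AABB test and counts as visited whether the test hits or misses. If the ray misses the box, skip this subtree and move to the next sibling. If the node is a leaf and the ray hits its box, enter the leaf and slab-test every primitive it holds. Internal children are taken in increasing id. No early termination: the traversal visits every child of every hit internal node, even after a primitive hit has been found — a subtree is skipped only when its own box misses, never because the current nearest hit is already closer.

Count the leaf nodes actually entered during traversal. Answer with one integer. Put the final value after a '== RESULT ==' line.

Trace the traversal:
N0 x:[11,52] y:[26/3,70/3] z:[34/3,74/3] -> hit [34/3,70/3], descend [5, 14]
  N5 x:[11,29] y:[31/3,70/3] z:[47/3,74/3] -> hit [47/3,70/3], descend [2, 18]
    N2 x:[13,29] y:[50/3,70/3] z:[52/3,23] -> hit [52/3,23], descend [4, 17]
      N4 x:[13,29] y:[18,64/3] z:[52/3,59/3] -> hit [18,59/3], descend [13, 19]
        N13 x:[27,29] y:[18,20] z:[52/3,18] -> miss, prune
        N19 x:[13,20] y:[19,64/3] z:[52/3,59/3] -> hit [19,59/3] leaf, test {P2(miss), P3(miss)}
      N17 x:[17,23] y:[50/3,70/3] z:[21,23] -> hit [21,23], descend [9, 10]
        N9 x:[22,23] y:[64/3,70/3] z:[22,67/3] -> hit [22,67/3] leaf, test {P8@t=22}
        N10 x:[17,21] y:[50/3,52/3] z:[21,23] -> miss, prune
    N18 x:[11,25] y:[31/3,14] z:[47/3,74/3] -> miss, prune
  N14 x:[31,52] y:[26/3,68/3] z:[34/3,68/3] -> miss, prune

11 AABB tests over nodes [0, 5, 2, 4, 13, 19, 17, 9, 10, 18, 14]; 2 leaves entered; closest P8.

== RESULT ==
2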